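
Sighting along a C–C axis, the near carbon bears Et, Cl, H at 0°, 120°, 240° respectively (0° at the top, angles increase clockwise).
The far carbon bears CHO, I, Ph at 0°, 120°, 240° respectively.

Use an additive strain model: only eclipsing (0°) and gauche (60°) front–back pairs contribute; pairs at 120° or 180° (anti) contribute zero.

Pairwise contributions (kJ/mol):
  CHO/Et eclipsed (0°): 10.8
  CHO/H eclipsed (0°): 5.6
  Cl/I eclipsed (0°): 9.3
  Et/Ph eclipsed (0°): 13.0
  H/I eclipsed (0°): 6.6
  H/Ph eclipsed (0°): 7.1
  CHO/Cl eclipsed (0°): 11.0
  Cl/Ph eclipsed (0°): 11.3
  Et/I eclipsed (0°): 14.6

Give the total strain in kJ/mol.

27.2 kJ/mol

This conformer (eclipsed): Et–CHO eclipsed, Cl–I eclipsed, H–Ph eclipsed; 10.8 + 9.3 + 7.1 = 27.2 kJ/mol.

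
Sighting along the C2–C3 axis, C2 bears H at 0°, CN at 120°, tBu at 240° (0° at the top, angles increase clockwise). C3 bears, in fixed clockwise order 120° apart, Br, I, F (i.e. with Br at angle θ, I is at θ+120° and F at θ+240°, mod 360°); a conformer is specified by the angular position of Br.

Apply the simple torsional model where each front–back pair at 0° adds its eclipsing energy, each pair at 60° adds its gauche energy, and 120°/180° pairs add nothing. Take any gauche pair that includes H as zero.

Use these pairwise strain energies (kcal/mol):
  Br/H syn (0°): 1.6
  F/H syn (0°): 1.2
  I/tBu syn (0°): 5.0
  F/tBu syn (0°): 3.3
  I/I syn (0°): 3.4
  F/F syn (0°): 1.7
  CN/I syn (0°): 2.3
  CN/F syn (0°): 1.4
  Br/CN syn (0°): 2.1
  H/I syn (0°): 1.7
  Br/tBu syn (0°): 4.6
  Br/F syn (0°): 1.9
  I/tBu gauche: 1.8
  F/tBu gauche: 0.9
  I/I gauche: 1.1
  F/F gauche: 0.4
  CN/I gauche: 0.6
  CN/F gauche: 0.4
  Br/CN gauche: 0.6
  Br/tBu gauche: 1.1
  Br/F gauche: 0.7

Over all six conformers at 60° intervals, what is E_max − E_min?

5.3 kcal/mol

Br at 0° (eclipsed): H(0°)/Br(0°) eclipsed 1.6; CN(120°)/I(120°) eclipsed 2.3; tBu(240°)/F(240°) eclipsed 3.3 → 7.2 kcal/mol.
Br at 60° (staggered): CN(120°)/Br(60°) gauche 0.6; CN(120°)/I(180°) gauche 0.6; tBu(240°)/I(180°) gauche 1.8; tBu(240°)/F(300°) gauche 0.9 → 3.9 kcal/mol.
Br at 120° (eclipsed): H(0°)/F(0°) eclipsed 1.2; CN(120°)/Br(120°) eclipsed 2.1; tBu(240°)/I(240°) eclipsed 5.0 → 8.3 kcal/mol.
Br at 180° (staggered): CN(120°)/Br(180°) gauche 0.6; CN(120°)/F(60°) gauche 0.4; tBu(240°)/Br(180°) gauche 1.1; tBu(240°)/I(300°) gauche 1.8 → 3.9 kcal/mol.
Br at 240° (eclipsed): H(0°)/I(0°) eclipsed 1.7; CN(120°)/F(120°) eclipsed 1.4; tBu(240°)/Br(240°) eclipsed 4.6 → 7.7 kcal/mol.
Br at 300° (staggered): CN(120°)/I(60°) gauche 0.6; CN(120°)/F(180°) gauche 0.4; tBu(240°)/Br(300°) gauche 1.1; tBu(240°)/F(180°) gauche 0.9 → 3.0 kcal/mol.
Max at 120° (8.3 kcal/mol), min at 300° (3.0 kcal/mol); barrier = 5.3 kcal/mol.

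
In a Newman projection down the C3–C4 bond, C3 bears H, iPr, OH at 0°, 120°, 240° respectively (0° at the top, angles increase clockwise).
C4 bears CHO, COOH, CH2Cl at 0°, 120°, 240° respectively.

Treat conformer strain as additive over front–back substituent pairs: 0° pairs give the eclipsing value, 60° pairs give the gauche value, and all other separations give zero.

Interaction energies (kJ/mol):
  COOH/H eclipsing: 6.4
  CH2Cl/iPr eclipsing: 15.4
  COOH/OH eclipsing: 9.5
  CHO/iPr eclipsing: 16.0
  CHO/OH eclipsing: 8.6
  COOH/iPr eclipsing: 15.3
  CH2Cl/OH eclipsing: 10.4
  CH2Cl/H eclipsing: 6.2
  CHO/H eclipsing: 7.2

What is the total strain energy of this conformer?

This conformer (eclipsed): H(0°)/CHO(0°) eclipsed 7.2; iPr(120°)/COOH(120°) eclipsed 15.3; OH(240°)/CH2Cl(240°) eclipsed 10.4 → 32.9 kJ/mol.

32.9 kJ/mol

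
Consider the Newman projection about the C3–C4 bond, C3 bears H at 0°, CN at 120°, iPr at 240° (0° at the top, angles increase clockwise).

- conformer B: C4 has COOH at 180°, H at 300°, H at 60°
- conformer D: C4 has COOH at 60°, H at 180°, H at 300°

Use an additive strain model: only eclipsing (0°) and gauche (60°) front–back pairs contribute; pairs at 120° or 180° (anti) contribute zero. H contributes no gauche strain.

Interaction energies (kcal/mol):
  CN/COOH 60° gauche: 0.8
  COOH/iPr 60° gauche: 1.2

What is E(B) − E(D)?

+1.2 kcal/mol

B (staggered): CN(120°)/COOH(180°) gauche 0.8; iPr(240°)/COOH(180°) gauche 1.2 → 2.0 kcal/mol.
D (staggered): CN(120°)/COOH(60°) gauche 0.8 → 0.8 kcal/mol.
E(B) − E(D) = 2.0 − 0.8 = +1.2 kcal/mol.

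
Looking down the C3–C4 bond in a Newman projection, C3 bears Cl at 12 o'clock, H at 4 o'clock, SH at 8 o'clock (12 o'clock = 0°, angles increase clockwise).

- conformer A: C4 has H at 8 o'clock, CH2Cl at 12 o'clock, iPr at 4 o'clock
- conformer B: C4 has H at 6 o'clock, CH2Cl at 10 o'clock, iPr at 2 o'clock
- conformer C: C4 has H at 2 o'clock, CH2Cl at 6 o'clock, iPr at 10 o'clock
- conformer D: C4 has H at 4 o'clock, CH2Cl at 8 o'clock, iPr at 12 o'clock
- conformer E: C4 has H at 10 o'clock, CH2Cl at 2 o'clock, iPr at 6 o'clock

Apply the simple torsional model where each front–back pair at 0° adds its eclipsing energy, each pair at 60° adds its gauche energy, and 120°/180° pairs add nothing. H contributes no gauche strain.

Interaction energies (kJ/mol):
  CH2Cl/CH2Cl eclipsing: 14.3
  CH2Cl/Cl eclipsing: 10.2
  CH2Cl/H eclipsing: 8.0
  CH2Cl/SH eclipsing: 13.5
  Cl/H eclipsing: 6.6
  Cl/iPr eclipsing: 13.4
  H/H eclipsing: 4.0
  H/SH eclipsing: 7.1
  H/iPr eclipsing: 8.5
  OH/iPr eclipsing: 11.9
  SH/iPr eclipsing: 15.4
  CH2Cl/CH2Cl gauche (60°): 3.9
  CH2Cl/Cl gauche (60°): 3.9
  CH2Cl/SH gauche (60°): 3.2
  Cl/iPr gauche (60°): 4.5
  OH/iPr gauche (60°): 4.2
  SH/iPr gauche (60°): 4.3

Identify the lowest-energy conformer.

E

A (eclipsed): Cl–CH2Cl eclipsed, H–iPr eclipsed, SH–H eclipsed; 10.2 + 8.5 + 7.1 = 25.8 kJ/mol.
B (staggered): Cl–CH2Cl gauche, Cl–iPr gauche, SH–CH2Cl gauche; 3.9 + 4.5 + 3.2 = 11.6 kJ/mol.
C (staggered): Cl–iPr gauche, SH–CH2Cl gauche, SH–iPr gauche; 4.5 + 3.2 + 4.3 = 12.0 kJ/mol.
D (eclipsed): Cl–iPr eclipsed, H–H eclipsed, SH–CH2Cl eclipsed; 13.4 + 4.0 + 13.5 = 30.9 kJ/mol.
E (staggered): Cl–CH2Cl gauche, SH–iPr gauche; 3.9 + 4.3 = 8.2 kJ/mol.
E has the lowest total (8.2 kJ/mol).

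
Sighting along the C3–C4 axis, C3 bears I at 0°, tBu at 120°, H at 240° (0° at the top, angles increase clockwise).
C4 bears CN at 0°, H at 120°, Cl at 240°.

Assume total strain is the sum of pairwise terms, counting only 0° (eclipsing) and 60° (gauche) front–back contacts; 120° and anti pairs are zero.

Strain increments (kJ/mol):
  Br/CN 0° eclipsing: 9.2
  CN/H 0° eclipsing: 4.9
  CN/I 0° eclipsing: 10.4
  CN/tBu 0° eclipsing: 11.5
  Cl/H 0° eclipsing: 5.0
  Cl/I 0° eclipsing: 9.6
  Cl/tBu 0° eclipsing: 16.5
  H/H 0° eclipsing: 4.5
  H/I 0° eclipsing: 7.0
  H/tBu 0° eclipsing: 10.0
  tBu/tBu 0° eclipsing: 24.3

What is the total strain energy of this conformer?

25.4 kJ/mol

This conformer (eclipsed): I(0°)/CN(0°) eclipsed 10.4; tBu(120°)/H(120°) eclipsed 10.0; H(240°)/Cl(240°) eclipsed 5.0 → 25.4 kJ/mol.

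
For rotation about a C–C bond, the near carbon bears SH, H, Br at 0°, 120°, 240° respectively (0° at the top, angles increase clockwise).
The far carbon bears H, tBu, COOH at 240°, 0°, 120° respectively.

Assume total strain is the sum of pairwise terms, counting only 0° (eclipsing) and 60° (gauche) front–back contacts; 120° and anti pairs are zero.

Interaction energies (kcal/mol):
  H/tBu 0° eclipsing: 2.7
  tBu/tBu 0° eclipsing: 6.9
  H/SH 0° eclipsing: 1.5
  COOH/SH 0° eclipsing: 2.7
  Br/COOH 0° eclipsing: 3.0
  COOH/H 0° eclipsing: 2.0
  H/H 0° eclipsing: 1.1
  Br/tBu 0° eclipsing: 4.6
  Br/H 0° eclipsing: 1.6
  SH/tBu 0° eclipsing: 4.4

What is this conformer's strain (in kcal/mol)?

This conformer (eclipsed): SH–tBu eclipsed, H–COOH eclipsed, Br–H eclipsed; 4.4 + 2.0 + 1.6 = 8.0 kcal/mol.

8.0 kcal/mol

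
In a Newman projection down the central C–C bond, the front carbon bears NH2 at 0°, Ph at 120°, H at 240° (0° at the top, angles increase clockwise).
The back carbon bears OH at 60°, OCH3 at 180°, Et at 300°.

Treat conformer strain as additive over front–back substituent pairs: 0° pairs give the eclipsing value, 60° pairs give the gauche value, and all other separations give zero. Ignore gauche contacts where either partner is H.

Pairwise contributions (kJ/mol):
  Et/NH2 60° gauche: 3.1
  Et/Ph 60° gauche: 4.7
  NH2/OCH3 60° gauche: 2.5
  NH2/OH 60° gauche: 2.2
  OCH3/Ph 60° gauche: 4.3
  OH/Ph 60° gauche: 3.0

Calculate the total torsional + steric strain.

12.6 kJ/mol

This conformer (staggered): NH2(0°)/OH(60°) gauche 2.2; NH2(0°)/Et(300°) gauche 3.1; Ph(120°)/OH(60°) gauche 3.0; Ph(120°)/OCH3(180°) gauche 4.3 → 12.6 kJ/mol.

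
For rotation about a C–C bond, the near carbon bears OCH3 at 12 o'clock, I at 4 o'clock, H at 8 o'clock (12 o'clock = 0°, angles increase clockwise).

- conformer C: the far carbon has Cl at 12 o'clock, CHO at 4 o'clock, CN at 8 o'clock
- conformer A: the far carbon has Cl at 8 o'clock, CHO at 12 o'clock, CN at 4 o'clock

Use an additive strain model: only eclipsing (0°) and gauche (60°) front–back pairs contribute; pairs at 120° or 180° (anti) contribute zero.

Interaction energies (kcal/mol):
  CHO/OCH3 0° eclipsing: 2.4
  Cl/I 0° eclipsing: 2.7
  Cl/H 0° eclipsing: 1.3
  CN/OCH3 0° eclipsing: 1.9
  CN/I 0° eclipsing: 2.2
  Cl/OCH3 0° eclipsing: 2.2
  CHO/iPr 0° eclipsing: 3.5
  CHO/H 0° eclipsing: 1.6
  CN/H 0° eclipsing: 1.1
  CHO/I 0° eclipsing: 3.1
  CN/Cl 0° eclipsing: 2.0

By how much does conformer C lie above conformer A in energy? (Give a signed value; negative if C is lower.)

+0.5 kcal/mol

C (eclipsed): OCH3(0°)/Cl(0°) eclipsed 2.2; I(120°)/CHO(120°) eclipsed 3.1; H(240°)/CN(240°) eclipsed 1.1 → 6.4 kcal/mol.
A (eclipsed): OCH3(0°)/CHO(0°) eclipsed 2.4; I(120°)/CN(120°) eclipsed 2.2; H(240°)/Cl(240°) eclipsed 1.3 → 5.9 kcal/mol.
E(C) − E(A) = 6.4 − 5.9 = +0.5 kcal/mol.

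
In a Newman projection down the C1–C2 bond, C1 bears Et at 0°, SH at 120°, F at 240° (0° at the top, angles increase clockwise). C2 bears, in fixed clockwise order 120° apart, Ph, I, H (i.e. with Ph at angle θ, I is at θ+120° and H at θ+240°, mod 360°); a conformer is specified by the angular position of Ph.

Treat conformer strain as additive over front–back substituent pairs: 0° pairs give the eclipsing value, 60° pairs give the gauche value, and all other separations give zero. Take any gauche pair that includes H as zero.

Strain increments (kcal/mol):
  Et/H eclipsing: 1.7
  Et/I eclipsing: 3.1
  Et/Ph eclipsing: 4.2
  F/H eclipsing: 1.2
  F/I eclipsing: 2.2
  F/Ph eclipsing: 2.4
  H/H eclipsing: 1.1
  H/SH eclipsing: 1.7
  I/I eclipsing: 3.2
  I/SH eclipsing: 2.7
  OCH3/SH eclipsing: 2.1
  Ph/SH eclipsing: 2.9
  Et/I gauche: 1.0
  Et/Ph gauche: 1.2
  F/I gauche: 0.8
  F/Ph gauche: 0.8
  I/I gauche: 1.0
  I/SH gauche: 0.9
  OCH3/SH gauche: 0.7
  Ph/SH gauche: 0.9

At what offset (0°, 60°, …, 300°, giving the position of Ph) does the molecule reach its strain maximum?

0°

Ph at 0° (eclipsed): Et–Ph eclipsed, SH–I eclipsed, F–H eclipsed; 4.2 + 2.7 + 1.2 = 8.1 kcal/mol.
Ph at 60° (staggered): Et–Ph gauche, SH–Ph gauche, SH–I gauche, F–I gauche; 1.2 + 0.9 + 0.9 + 0.8 = 3.8 kcal/mol.
Ph at 120° (eclipsed): Et–H eclipsed, SH–Ph eclipsed, F–I eclipsed; 1.7 + 2.9 + 2.2 = 6.8 kcal/mol.
Ph at 180° (staggered): Et–I gauche, SH–Ph gauche, F–Ph gauche, F–I gauche; 1.0 + 0.9 + 0.8 + 0.8 = 3.5 kcal/mol.
Ph at 240° (eclipsed): Et–I eclipsed, SH–H eclipsed, F–Ph eclipsed; 3.1 + 1.7 + 2.4 = 7.2 kcal/mol.
Ph at 300° (staggered): Et–Ph gauche, Et–I gauche, SH–I gauche, F–Ph gauche; 1.2 + 1.0 + 0.9 + 0.8 = 3.9 kcal/mol.
The maximum (8.1 kcal/mol) occurs with Ph at 0°.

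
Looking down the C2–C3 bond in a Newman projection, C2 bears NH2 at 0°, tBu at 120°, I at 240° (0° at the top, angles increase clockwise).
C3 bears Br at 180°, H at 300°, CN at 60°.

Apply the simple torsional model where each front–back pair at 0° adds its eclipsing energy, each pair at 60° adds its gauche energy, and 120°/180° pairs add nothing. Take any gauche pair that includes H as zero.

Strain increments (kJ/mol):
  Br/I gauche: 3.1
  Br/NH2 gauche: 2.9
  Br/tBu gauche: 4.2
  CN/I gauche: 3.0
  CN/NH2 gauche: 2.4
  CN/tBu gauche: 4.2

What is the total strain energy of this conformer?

This conformer (staggered): NH2(0°)/CN(60°) gauche 2.4; tBu(120°)/Br(180°) gauche 4.2; tBu(120°)/CN(60°) gauche 4.2; I(240°)/Br(180°) gauche 3.1 → 13.9 kJ/mol.

13.9 kJ/mol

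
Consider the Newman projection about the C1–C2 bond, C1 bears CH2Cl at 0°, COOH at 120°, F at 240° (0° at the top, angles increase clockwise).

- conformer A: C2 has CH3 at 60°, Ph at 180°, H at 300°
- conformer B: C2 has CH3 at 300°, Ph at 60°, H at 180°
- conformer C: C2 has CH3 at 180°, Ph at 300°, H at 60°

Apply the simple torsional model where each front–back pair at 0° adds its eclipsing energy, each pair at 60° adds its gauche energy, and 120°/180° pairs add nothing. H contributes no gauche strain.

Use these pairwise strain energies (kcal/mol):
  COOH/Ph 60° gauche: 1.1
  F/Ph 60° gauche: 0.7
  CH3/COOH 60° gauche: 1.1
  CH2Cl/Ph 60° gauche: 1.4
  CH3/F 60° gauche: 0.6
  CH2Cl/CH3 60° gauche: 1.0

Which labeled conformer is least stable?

B

A (staggered): CH2Cl(0°)/CH3(60°) gauche 1.0; COOH(120°)/CH3(60°) gauche 1.1; COOH(120°)/Ph(180°) gauche 1.1; F(240°)/Ph(180°) gauche 0.7 → 3.9 kcal/mol.
B (staggered): CH2Cl(0°)/CH3(300°) gauche 1.0; CH2Cl(0°)/Ph(60°) gauche 1.4; COOH(120°)/Ph(60°) gauche 1.1; F(240°)/CH3(300°) gauche 0.6 → 4.1 kcal/mol.
C (staggered): CH2Cl(0°)/Ph(300°) gauche 1.4; COOH(120°)/CH3(180°) gauche 1.1; F(240°)/CH3(180°) gauche 0.6; F(240°)/Ph(300°) gauche 0.7 → 3.8 kcal/mol.
B has the highest total (4.1 kcal/mol).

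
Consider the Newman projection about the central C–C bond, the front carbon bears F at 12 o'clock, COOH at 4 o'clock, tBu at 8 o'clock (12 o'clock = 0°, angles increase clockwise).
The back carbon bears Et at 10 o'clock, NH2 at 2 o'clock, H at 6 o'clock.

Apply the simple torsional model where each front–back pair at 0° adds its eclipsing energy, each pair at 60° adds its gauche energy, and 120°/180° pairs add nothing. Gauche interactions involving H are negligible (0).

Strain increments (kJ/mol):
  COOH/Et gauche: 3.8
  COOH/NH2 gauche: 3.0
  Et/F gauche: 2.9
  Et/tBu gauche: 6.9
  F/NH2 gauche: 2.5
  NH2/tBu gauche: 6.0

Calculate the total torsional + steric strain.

15.3 kJ/mol

This conformer (staggered): F(0°)/Et(300°) gauche 2.9; F(0°)/NH2(60°) gauche 2.5; COOH(120°)/NH2(60°) gauche 3.0; tBu(240°)/Et(300°) gauche 6.9 → 15.3 kJ/mol.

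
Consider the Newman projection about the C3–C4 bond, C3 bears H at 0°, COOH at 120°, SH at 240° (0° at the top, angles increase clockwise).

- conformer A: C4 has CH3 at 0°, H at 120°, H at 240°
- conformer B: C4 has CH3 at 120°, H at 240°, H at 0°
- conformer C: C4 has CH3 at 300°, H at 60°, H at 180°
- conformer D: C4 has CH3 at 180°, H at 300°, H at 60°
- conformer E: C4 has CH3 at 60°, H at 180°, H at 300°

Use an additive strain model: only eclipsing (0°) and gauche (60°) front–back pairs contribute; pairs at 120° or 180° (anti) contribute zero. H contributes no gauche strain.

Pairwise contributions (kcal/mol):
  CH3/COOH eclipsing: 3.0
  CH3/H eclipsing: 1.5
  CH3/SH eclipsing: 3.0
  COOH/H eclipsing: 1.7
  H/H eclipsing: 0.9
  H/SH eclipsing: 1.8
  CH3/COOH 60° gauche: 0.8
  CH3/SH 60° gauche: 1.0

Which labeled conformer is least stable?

B

A (eclipsed): H–CH3 eclipsed, COOH–H eclipsed, SH–H eclipsed; 1.5 + 1.7 + 1.8 = 5.0 kcal/mol.
B (eclipsed): H–H eclipsed, COOH–CH3 eclipsed, SH–H eclipsed; 0.9 + 3.0 + 1.8 = 5.7 kcal/mol.
C (staggered): SH–CH3 gauche; 1.0 = 1.0 kcal/mol.
D (staggered): COOH–CH3 gauche, SH–CH3 gauche; 0.8 + 1.0 = 1.8 kcal/mol.
E (staggered): COOH–CH3 gauche; 0.8 = 0.8 kcal/mol.
B has the highest total (5.7 kcal/mol).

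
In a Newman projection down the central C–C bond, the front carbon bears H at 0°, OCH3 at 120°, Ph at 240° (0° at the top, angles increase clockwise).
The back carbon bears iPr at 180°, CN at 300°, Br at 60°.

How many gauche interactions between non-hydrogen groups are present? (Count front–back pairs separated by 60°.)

4

Non-H gauche pairs: OCH3(120°)/iPr(180°); OCH3(120°)/Br(60°); Ph(240°)/iPr(180°); Ph(240°)/CN(300°) — 4 interactions.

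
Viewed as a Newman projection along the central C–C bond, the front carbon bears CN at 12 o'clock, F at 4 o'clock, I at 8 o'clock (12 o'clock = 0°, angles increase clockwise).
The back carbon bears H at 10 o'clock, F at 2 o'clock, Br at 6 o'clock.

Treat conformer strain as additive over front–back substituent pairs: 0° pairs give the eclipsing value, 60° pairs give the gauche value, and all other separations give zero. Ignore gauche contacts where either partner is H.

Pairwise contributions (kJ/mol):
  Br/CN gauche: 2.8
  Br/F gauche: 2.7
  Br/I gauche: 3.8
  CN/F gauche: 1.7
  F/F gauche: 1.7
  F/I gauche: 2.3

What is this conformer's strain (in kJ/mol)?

This conformer (staggered): CN(0°)/F(60°) gauche 1.7; F(120°)/F(60°) gauche 1.7; F(120°)/Br(180°) gauche 2.7; I(240°)/Br(180°) gauche 3.8 → 9.9 kJ/mol.

9.9 kJ/mol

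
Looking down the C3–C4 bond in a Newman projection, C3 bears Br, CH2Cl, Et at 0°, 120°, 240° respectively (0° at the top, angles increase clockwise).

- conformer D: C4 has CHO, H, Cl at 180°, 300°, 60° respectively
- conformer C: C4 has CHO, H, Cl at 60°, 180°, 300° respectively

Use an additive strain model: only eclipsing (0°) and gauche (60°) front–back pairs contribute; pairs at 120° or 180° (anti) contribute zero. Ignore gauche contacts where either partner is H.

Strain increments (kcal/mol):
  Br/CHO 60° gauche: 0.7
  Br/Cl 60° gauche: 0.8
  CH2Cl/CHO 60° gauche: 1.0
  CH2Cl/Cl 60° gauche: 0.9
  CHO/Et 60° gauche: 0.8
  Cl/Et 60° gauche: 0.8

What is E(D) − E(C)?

+0.2 kcal/mol

D (staggered): Br–Cl gauche, CH2Cl–CHO gauche, CH2Cl–Cl gauche, Et–CHO gauche; 0.8 + 1.0 + 0.9 + 0.8 = 3.5 kcal/mol.
C (staggered): Br–CHO gauche, Br–Cl gauche, CH2Cl–CHO gauche, Et–Cl gauche; 0.7 + 0.8 + 1.0 + 0.8 = 3.3 kcal/mol.
E(D) − E(C) = 3.5 − 3.3 = +0.2 kcal/mol.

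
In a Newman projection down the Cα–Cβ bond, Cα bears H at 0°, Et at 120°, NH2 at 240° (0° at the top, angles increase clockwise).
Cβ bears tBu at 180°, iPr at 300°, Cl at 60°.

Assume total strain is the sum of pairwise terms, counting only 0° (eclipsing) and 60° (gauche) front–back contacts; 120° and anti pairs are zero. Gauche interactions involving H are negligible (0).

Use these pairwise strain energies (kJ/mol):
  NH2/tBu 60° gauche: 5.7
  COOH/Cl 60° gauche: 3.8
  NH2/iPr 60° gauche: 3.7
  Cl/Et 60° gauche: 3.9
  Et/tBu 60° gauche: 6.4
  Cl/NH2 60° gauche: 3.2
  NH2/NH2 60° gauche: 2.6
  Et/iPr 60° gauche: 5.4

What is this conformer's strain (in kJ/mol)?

This conformer (staggered): Et–tBu gauche, Et–Cl gauche, NH2–tBu gauche, NH2–iPr gauche; 6.4 + 3.9 + 5.7 + 3.7 = 19.7 kJ/mol.

19.7 kJ/mol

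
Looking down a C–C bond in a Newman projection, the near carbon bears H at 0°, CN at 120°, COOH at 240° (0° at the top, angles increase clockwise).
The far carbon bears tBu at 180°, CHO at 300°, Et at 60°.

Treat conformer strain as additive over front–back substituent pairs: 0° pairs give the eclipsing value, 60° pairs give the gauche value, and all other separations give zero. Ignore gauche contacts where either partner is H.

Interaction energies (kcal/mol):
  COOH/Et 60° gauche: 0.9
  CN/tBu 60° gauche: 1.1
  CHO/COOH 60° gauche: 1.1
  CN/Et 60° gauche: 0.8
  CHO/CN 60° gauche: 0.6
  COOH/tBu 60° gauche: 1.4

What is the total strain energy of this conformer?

4.4 kcal/mol

This conformer (staggered): CN–tBu gauche, CN–Et gauche, COOH–tBu gauche, COOH–CHO gauche; 1.1 + 0.8 + 1.4 + 1.1 = 4.4 kcal/mol.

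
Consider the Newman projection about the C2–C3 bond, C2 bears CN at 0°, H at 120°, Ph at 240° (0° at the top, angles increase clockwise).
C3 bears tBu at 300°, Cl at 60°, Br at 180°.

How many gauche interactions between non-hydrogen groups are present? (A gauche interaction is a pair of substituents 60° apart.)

Non-H gauche pairs: CN(0°)/tBu(300°); CN(0°)/Cl(60°); Ph(240°)/tBu(300°); Ph(240°)/Br(180°) — 4 interactions.

4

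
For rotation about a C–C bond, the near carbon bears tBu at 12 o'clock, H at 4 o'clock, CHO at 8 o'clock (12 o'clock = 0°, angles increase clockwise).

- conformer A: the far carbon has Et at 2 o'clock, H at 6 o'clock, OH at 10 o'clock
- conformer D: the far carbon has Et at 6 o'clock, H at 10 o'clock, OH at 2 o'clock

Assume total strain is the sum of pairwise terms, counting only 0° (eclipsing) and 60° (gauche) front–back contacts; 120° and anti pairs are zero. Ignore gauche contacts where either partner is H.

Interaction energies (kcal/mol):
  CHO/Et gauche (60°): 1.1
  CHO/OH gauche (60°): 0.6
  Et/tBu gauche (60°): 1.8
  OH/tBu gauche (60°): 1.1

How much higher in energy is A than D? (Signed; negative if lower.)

+1.3 kcal/mol

A (staggered): tBu(0°)/Et(60°) gauche 1.8; tBu(0°)/OH(300°) gauche 1.1; CHO(240°)/OH(300°) gauche 0.6 → 3.5 kcal/mol.
D (staggered): tBu(0°)/OH(60°) gauche 1.1; CHO(240°)/Et(180°) gauche 1.1 → 2.2 kcal/mol.
E(A) − E(D) = 3.5 − 2.2 = +1.3 kcal/mol.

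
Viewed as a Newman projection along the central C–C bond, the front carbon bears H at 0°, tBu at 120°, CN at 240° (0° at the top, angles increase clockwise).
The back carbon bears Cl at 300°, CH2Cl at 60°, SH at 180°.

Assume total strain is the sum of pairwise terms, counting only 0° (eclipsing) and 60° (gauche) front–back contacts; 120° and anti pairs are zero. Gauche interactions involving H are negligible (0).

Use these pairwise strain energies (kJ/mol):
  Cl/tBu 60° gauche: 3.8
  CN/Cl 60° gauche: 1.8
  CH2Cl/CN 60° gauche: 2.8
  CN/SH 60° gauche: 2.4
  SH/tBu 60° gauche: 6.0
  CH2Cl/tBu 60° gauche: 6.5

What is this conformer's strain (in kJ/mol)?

16.7 kJ/mol

This conformer (staggered): tBu(120°)/CH2Cl(60°) gauche 6.5; tBu(120°)/SH(180°) gauche 6.0; CN(240°)/Cl(300°) gauche 1.8; CN(240°)/SH(180°) gauche 2.4 → 16.7 kJ/mol.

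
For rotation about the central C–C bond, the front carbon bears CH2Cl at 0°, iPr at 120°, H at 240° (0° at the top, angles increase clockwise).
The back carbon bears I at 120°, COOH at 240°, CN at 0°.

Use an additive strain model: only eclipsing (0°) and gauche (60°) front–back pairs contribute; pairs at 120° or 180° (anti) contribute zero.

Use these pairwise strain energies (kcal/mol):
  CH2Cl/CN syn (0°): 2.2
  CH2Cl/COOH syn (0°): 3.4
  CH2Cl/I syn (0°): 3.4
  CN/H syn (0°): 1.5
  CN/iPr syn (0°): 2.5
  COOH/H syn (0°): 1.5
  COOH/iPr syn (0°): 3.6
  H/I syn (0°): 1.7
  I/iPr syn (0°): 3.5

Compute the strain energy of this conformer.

This conformer (eclipsed): CH2Cl(0°)/CN(0°) eclipsed 2.2; iPr(120°)/I(120°) eclipsed 3.5; H(240°)/COOH(240°) eclipsed 1.5 → 7.2 kcal/mol.

7.2 kcal/mol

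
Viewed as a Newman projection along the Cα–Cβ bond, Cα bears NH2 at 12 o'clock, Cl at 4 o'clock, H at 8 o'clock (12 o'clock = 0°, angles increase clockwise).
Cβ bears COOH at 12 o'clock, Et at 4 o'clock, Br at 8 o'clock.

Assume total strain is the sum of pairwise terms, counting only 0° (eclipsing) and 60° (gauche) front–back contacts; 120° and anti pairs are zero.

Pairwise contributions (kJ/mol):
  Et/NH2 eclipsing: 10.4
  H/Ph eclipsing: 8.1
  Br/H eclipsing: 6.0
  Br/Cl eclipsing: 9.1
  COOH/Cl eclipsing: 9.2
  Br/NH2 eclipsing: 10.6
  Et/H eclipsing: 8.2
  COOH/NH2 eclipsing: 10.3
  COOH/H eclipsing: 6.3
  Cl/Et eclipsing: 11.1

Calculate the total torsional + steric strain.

This conformer (eclipsed): NH2–COOH eclipsed, Cl–Et eclipsed, H–Br eclipsed; 10.3 + 11.1 + 6.0 = 27.4 kJ/mol.

27.4 kJ/mol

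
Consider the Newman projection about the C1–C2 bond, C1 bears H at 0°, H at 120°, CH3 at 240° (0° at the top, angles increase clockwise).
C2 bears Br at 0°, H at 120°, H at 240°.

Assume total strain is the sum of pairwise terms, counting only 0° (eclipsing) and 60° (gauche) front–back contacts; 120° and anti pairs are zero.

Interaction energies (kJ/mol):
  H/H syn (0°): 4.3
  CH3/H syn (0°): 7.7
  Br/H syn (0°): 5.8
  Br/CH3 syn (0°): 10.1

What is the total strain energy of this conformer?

17.8 kJ/mol

This conformer (eclipsed): H–Br eclipsed, H–H eclipsed, CH3–H eclipsed; 5.8 + 4.3 + 7.7 = 17.8 kJ/mol.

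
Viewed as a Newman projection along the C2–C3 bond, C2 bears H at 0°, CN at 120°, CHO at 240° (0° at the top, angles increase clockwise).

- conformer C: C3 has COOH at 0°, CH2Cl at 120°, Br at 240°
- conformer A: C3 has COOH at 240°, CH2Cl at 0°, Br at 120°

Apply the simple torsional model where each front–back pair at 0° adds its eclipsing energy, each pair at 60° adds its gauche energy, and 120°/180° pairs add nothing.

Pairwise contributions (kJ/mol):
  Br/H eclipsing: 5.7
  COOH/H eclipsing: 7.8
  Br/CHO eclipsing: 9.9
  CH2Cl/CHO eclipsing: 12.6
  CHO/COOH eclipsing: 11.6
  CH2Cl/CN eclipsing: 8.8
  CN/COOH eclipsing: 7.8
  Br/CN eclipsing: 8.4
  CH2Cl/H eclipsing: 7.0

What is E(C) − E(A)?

-0.5 kJ/mol

C (eclipsed): H–COOH eclipsed, CN–CH2Cl eclipsed, CHO–Br eclipsed; 7.8 + 8.8 + 9.9 = 26.5 kJ/mol.
A (eclipsed): H–CH2Cl eclipsed, CN–Br eclipsed, CHO–COOH eclipsed; 7.0 + 8.4 + 11.6 = 27.0 kJ/mol.
E(C) − E(A) = 26.5 − 27.0 = -0.5 kJ/mol.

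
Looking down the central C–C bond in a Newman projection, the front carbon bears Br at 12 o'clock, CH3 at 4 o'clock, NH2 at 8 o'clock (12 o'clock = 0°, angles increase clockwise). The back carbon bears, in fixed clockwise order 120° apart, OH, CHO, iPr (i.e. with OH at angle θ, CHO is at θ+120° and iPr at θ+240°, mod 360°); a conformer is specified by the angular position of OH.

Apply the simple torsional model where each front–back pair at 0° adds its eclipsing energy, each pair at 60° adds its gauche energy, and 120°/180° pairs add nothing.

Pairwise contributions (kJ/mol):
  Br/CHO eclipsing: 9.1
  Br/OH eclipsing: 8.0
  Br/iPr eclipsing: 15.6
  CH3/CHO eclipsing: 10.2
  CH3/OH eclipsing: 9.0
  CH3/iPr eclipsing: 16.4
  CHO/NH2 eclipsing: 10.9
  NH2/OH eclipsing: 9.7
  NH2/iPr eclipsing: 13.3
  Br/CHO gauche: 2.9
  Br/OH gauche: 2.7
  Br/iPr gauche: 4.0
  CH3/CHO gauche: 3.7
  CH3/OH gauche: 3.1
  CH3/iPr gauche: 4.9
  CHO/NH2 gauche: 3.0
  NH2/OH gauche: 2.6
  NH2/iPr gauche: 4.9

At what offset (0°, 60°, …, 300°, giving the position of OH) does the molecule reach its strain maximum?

OH at 0° is eclipsed. Br at 0° is eclipsed with OH at 0° (8.0); CH3 at 120° is eclipsed with CHO at 120° (10.2); NH2 at 240° is eclipsed with iPr at 240° (13.3). Total 31.5 kJ/mol.
OH at 60° is staggered. Br at 0° is gauche with OH at 60° (2.7); Br at 0° is gauche with iPr at 300° (4.0); CH3 at 120° is gauche with OH at 60° (3.1); CH3 at 120° is gauche with CHO at 180° (3.7); NH2 at 240° is gauche with CHO at 180° (3.0); NH2 at 240° is gauche with iPr at 300° (4.9). Total 21.4 kJ/mol.
OH at 120° is eclipsed. Br at 0° is eclipsed with iPr at 0° (15.6); CH3 at 120° is eclipsed with OH at 120° (9.0); NH2 at 240° is eclipsed with CHO at 240° (10.9). Total 35.5 kJ/mol.
OH at 180° is staggered. Br at 0° is gauche with CHO at 300° (2.9); Br at 0° is gauche with iPr at 60° (4.0); CH3 at 120° is gauche with OH at 180° (3.1); CH3 at 120° is gauche with iPr at 60° (4.9); NH2 at 240° is gauche with OH at 180° (2.6); NH2 at 240° is gauche with CHO at 300° (3.0). Total 20.5 kJ/mol.
OH at 240° is eclipsed. Br at 0° is eclipsed with CHO at 0° (9.1); CH3 at 120° is eclipsed with iPr at 120° (16.4); NH2 at 240° is eclipsed with OH at 240° (9.7). Total 35.2 kJ/mol.
OH at 300° is staggered. Br at 0° is gauche with OH at 300° (2.7); Br at 0° is gauche with CHO at 60° (2.9); CH3 at 120° is gauche with CHO at 60° (3.7); CH3 at 120° is gauche with iPr at 180° (4.9); NH2 at 240° is gauche with OH at 300° (2.6); NH2 at 240° is gauche with iPr at 180° (4.9). Total 21.7 kJ/mol.
The maximum (35.5 kJ/mol) occurs with OH at 120°.

120°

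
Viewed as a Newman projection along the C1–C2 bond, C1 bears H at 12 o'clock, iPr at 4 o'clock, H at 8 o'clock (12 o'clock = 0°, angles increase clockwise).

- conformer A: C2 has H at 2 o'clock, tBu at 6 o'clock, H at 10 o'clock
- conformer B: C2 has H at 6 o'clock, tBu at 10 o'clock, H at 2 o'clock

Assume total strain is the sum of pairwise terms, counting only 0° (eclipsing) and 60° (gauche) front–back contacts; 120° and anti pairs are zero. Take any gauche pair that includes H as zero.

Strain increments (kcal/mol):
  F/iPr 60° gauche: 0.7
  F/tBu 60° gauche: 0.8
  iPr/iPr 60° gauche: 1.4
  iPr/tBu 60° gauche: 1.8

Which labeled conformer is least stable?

A (staggered): iPr(120°)/tBu(180°) gauche 1.8 → 1.8 kcal/mol.
B (staggered): no non-H gauche contacts → 0.0 kcal/mol.
A has the highest total (1.8 kcal/mol).

A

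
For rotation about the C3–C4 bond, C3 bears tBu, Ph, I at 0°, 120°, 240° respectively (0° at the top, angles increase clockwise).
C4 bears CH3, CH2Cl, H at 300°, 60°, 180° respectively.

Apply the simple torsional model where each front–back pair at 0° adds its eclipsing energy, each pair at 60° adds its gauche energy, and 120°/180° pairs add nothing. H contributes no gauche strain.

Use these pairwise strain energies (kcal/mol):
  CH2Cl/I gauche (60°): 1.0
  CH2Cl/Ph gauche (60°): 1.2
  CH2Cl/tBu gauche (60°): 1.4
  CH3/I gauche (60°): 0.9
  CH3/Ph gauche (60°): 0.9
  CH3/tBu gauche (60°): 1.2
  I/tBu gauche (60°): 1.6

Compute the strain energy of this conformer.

4.7 kcal/mol

This conformer (staggered): tBu(0°)/CH3(300°) gauche 1.2; tBu(0°)/CH2Cl(60°) gauche 1.4; Ph(120°)/CH2Cl(60°) gauche 1.2; I(240°)/CH3(300°) gauche 0.9 → 4.7 kcal/mol.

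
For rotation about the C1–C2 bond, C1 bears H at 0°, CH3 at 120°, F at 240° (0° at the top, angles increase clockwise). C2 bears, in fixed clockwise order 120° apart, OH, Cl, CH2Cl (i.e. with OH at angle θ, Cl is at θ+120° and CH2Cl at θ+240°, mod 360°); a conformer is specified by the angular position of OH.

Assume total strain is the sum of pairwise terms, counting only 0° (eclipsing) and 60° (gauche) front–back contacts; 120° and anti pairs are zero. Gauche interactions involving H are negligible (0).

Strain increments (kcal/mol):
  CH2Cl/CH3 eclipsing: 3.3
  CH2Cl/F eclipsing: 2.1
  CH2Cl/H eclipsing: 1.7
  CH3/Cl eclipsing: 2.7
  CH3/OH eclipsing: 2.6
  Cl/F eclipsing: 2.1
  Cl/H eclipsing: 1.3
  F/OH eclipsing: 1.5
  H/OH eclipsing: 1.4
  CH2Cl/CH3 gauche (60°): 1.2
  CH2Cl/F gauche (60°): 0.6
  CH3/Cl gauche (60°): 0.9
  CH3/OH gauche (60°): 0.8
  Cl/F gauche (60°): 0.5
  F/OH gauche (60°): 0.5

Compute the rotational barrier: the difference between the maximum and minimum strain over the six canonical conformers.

OH at 0° (eclipsed): H(0°)/OH(0°) eclipsed 1.4; CH3(120°)/Cl(120°) eclipsed 2.7; F(240°)/CH2Cl(240°) eclipsed 2.1 → 6.2 kcal/mol.
OH at 60° (staggered): CH3(120°)/OH(60°) gauche 0.8; CH3(120°)/Cl(180°) gauche 0.9; F(240°)/Cl(180°) gauche 0.5; F(240°)/CH2Cl(300°) gauche 0.6 → 2.8 kcal/mol.
OH at 120° (eclipsed): H(0°)/CH2Cl(0°) eclipsed 1.7; CH3(120°)/OH(120°) eclipsed 2.6; F(240°)/Cl(240°) eclipsed 2.1 → 6.4 kcal/mol.
OH at 180° (staggered): CH3(120°)/OH(180°) gauche 0.8; CH3(120°)/CH2Cl(60°) gauche 1.2; F(240°)/OH(180°) gauche 0.5; F(240°)/Cl(300°) gauche 0.5 → 3.0 kcal/mol.
OH at 240° (eclipsed): H(0°)/Cl(0°) eclipsed 1.3; CH3(120°)/CH2Cl(120°) eclipsed 3.3; F(240°)/OH(240°) eclipsed 1.5 → 6.1 kcal/mol.
OH at 300° (staggered): CH3(120°)/Cl(60°) gauche 0.9; CH3(120°)/CH2Cl(180°) gauche 1.2; F(240°)/OH(300°) gauche 0.5; F(240°)/CH2Cl(180°) gauche 0.6 → 3.2 kcal/mol.
Max at 120° (6.4 kcal/mol), min at 60° (2.8 kcal/mol); barrier = 3.6 kcal/mol.

3.6 kcal/mol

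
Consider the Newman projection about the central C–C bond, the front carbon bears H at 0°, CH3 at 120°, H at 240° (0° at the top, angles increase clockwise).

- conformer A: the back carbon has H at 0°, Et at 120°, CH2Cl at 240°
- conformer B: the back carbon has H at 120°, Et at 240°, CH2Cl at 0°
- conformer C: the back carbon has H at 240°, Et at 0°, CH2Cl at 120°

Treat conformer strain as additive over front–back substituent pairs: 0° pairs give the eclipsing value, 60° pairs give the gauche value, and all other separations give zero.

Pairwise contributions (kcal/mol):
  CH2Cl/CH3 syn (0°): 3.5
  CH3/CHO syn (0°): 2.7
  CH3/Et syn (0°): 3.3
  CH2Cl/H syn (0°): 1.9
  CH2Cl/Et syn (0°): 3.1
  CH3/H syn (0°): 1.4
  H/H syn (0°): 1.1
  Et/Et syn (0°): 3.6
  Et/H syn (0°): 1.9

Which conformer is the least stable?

A (eclipsed): H–H eclipsed, CH3–Et eclipsed, H–CH2Cl eclipsed; 1.1 + 3.3 + 1.9 = 6.3 kcal/mol.
B (eclipsed): H–CH2Cl eclipsed, CH3–H eclipsed, H–Et eclipsed; 1.9 + 1.4 + 1.9 = 5.2 kcal/mol.
C (eclipsed): H–Et eclipsed, CH3–CH2Cl eclipsed, H–H eclipsed; 1.9 + 3.5 + 1.1 = 6.5 kcal/mol.
C has the highest total (6.5 kcal/mol).

C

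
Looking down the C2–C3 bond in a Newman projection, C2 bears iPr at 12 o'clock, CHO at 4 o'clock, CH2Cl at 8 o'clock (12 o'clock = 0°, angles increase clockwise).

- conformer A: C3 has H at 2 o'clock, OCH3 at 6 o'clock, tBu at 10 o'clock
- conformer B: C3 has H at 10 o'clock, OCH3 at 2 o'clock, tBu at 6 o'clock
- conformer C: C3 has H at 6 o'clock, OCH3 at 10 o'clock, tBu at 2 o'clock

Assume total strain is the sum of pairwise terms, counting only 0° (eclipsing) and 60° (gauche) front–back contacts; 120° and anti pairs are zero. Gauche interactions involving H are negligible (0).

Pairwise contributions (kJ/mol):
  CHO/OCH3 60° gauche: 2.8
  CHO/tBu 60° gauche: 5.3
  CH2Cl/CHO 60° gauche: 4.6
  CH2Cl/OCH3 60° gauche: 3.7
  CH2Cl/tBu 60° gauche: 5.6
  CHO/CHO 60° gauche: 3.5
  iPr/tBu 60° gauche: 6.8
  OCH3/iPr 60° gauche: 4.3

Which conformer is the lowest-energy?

A (staggered): iPr(0°)/tBu(300°) gauche 6.8; CHO(120°)/OCH3(180°) gauche 2.8; CH2Cl(240°)/OCH3(180°) gauche 3.7; CH2Cl(240°)/tBu(300°) gauche 5.6 → 18.9 kJ/mol.
B (staggered): iPr(0°)/OCH3(60°) gauche 4.3; CHO(120°)/OCH3(60°) gauche 2.8; CHO(120°)/tBu(180°) gauche 5.3; CH2Cl(240°)/tBu(180°) gauche 5.6 → 18.0 kJ/mol.
C (staggered): iPr(0°)/OCH3(300°) gauche 4.3; iPr(0°)/tBu(60°) gauche 6.8; CHO(120°)/tBu(60°) gauche 5.3; CH2Cl(240°)/OCH3(300°) gauche 3.7 → 20.1 kJ/mol.
B has the lowest total (18.0 kJ/mol).

B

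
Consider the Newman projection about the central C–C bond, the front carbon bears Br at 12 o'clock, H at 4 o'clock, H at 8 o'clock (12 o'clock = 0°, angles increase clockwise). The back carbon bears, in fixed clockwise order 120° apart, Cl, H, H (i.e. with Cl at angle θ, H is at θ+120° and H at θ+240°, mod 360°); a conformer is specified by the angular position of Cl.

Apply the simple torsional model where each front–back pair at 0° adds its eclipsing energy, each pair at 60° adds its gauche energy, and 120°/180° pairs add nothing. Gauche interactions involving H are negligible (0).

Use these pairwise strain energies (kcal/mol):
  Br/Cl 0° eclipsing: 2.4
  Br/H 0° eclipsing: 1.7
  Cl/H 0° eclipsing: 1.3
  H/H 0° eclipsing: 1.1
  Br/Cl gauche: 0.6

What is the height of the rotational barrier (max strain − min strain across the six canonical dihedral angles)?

4.6 kcal/mol

Cl at 0° (eclipsed): Br–Cl eclipsed, H–H eclipsed, H–H eclipsed; 2.4 + 1.1 + 1.1 = 4.6 kcal/mol.
Cl at 60° (staggered): Br–Cl gauche; 0.6 = 0.6 kcal/mol.
Cl at 120° (eclipsed): Br–H eclipsed, H–Cl eclipsed, H–H eclipsed; 1.7 + 1.3 + 1.1 = 4.1 kcal/mol.
Cl at 180° (staggered): no non-H gauche contacts → 0.0 kcal/mol.
Cl at 240° (eclipsed): Br–H eclipsed, H–H eclipsed, H–Cl eclipsed; 1.7 + 1.1 + 1.3 = 4.1 kcal/mol.
Cl at 300° (staggered): Br–Cl gauche; 0.6 = 0.6 kcal/mol.
Max at 0° (4.6 kcal/mol), min at 180° (0.0 kcal/mol); barrier = 4.6 kcal/mol.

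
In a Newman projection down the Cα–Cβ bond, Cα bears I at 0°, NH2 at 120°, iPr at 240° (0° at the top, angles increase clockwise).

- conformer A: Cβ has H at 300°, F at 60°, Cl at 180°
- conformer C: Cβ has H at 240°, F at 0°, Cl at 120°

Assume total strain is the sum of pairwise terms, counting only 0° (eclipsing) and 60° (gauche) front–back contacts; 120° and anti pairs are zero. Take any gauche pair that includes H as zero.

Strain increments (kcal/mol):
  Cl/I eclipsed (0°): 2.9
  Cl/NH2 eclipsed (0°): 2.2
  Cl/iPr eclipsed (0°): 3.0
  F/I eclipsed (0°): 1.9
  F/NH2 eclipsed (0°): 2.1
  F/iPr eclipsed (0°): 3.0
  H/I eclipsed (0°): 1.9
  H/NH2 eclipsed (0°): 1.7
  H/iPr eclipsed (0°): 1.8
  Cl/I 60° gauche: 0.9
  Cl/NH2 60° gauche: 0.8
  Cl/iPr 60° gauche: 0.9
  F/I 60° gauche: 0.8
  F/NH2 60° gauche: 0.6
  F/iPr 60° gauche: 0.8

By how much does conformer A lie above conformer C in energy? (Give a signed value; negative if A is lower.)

A is staggered. I at 0° is gauche with F at 60° (0.8); NH2 at 120° is gauche with F at 60° (0.6); NH2 at 120° is gauche with Cl at 180° (0.8); iPr at 240° is gauche with Cl at 180° (0.9). Total 3.1 kcal/mol.
C is eclipsed. I at 0° is eclipsed with F at 0° (1.9); NH2 at 120° is eclipsed with Cl at 120° (2.2); iPr at 240° is eclipsed with H at 240° (1.8). Total 5.9 kcal/mol.
E(A) − E(C) = 3.1 − 5.9 = -2.8 kcal/mol.

-2.8 kcal/mol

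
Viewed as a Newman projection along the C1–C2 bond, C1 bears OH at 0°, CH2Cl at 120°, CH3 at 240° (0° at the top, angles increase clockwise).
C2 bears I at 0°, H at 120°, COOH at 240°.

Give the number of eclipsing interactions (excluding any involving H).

Non-H eclipsing pairs: OH(0°)/I(0°); CH3(240°)/COOH(240°) — 2 interactions.

2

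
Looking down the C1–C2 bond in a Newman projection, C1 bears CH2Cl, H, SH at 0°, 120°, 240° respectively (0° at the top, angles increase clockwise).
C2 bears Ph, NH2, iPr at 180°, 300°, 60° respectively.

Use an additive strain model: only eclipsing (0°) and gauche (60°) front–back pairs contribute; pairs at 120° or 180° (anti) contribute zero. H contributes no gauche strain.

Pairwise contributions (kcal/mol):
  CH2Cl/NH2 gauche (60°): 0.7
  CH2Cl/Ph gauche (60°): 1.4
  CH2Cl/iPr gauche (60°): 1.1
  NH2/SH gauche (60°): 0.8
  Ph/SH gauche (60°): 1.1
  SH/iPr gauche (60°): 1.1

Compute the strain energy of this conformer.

3.7 kcal/mol

This conformer (staggered): CH2Cl–NH2 gauche, CH2Cl–iPr gauche, SH–Ph gauche, SH–NH2 gauche; 0.7 + 1.1 + 1.1 + 0.8 = 3.7 kcal/mol.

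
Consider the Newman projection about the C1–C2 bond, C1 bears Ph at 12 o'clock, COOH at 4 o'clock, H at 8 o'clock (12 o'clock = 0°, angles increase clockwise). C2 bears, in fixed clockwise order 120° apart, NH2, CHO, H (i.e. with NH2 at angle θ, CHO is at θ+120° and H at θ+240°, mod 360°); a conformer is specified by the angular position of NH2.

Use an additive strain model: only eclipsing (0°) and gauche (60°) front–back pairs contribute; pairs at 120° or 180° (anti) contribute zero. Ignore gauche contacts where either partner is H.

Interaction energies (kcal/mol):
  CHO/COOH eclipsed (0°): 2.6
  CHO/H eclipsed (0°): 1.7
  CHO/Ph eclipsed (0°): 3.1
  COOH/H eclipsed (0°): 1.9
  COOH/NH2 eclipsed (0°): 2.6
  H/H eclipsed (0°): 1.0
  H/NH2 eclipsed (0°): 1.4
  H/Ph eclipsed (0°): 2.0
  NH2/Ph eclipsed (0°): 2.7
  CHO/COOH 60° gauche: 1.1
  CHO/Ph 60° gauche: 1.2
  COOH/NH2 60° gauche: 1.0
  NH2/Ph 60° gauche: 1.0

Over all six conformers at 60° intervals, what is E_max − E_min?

4.2 kcal/mol

NH2 at 0° is eclipsed. Ph at 0° is eclipsed with NH2 at 0° (2.7); COOH at 120° is eclipsed with CHO at 120° (2.6); H at 240° is eclipsed with H at 240° (1.0). Total 6.3 kcal/mol.
NH2 at 60° is staggered. Ph at 0° is gauche with NH2 at 60° (1.0); COOH at 120° is gauche with NH2 at 60° (1.0); COOH at 120° is gauche with CHO at 180° (1.1). Total 3.1 kcal/mol.
NH2 at 120° is eclipsed. Ph at 0° is eclipsed with H at 0° (2.0); COOH at 120° is eclipsed with NH2 at 120° (2.6); H at 240° is eclipsed with CHO at 240° (1.7). Total 6.3 kcal/mol.
NH2 at 180° is staggered. Ph at 0° is gauche with CHO at 300° (1.2); COOH at 120° is gauche with NH2 at 180° (1.0). Total 2.2 kcal/mol.
NH2 at 240° is eclipsed. Ph at 0° is eclipsed with CHO at 0° (3.1); COOH at 120° is eclipsed with H at 120° (1.9); H at 240° is eclipsed with NH2 at 240° (1.4). Total 6.4 kcal/mol.
NH2 at 300° is staggered. Ph at 0° is gauche with NH2 at 300° (1.0); Ph at 0° is gauche with CHO at 60° (1.2); COOH at 120° is gauche with CHO at 60° (1.1). Total 3.3 kcal/mol.
Max at 240° (6.4 kcal/mol), min at 180° (2.2 kcal/mol); barrier = 4.2 kcal/mol.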